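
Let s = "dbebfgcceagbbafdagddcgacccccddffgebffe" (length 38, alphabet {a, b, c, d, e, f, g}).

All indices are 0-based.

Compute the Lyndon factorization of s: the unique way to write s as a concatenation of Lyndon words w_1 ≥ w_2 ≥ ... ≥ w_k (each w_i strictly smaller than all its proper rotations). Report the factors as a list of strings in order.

emit factor 1: 'd' (i=0, period=1)
emit factor 2: 'bebfgcce' (i=1, period=8)
emit factor 3: 'agbb' (i=9, period=4)
emit factor 4: 'afdagddcg' (i=13, period=9)
emit factor 5: 'acccccddffgebffe' (i=22, period=16)

["d", "bebfgcce", "agbb", "afdagddcg", "acccccddffgebffe"]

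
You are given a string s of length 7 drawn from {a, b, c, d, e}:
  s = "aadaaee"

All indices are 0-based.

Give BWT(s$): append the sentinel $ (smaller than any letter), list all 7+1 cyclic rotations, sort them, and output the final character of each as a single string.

rank  rotation  last
    0  $aadaaee  e
    1  aadaaee$  $
    2  aaee$aad  d
    3  adaaee$a  a
    4  aee$aada  a
    5  daaee$aa  a
    6  e$aadaae  e
    7  ee$aadaa  a

e$daaaea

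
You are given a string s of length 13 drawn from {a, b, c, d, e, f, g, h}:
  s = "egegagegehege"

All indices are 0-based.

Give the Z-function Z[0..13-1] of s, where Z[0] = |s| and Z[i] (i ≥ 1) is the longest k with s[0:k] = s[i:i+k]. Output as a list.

[13, 0, 2, 0, 0, 0, 3, 0, 1, 0, 3, 0, 1]

Z[0]=13
i=1: i≥r, start 0; Z[1]=0
i=2: i≥r, start 0; Z[2]=2 extend→box=[2,4)
i=3: min(r-i=1, Z[1]=0)=0; Z[3]=0
i=4: i≥r, start 0; Z[4]=0
i=5: i≥r, start 0; Z[5]=0
i=6: i≥r, start 0; Z[6]=3 extend→box=[6,9)
i=7: min(r-i=2, Z[1]=0)=0; Z[7]=0
i=8: min(r-i=1, Z[2]=2)=1; Z[8]=1
i=9: i≥r, start 0; Z[9]=0
i=10: i≥r, start 0; Z[10]=3 extend→box=[10,13)
i=11: min(r-i=2, Z[1]=0)=0; Z[11]=0
i=12: min(r-i=1, Z[2]=2)=1; Z[12]=1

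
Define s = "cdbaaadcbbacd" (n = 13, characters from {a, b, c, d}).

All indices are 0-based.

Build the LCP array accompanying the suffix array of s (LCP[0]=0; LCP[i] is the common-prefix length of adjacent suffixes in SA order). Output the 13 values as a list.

[0, 2, 1, 1, 0, 2, 1, 0, 1, 2, 0, 1, 1]

rank | idx | suffix
   0 |   3 | aaadcbbacd
   1 |   4 | aadcbbacd
   2 |  10 | acd
   3 |   5 | adcbbacd
   4 |   2 | baaadcbbacd
   5 |   9 | bacd
   6 |   8 | bbacd
   7 |   7 | cbbacd
   8 |  11 | cd
   9 |   0 | cdbaaadcbbacd
  10 |  12 | d
  11 |   1 | dbaaadcbbacd
  12 |   6 | dcbbacd

SA = [3, 4, 10, 5, 2, 9, 8, 7, 11, 0, 12, 1, 6]
i: (SA[i-1],SA[i]) lcp shared
  1: (3,4) 2 'aa'
  2: (4,10) 1 'a'
  3: (10,5) 1 'a'
  4: (5,2) 0 ''
  5: (2,9) 2 'ba'
  6: (9,8) 1 'b'
  7: (8,7) 0 ''
  8: (7,11) 1 'c'
  9: (11,0) 2 'cd'
  10: (0,12) 0 ''
  11: (12,1) 1 'd'
  12: (1,6) 1 'd'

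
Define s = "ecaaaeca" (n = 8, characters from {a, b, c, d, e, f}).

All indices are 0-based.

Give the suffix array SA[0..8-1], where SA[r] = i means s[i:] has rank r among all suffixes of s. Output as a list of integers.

rank→(start, suffix):
  0 → (7, 'a')
  1 → (2, 'aaaeca')
  2 → (3, 'aaeca')
  3 → (4, 'aeca')
  4 → (6, 'ca')
  5 → (1, 'caaaeca')
  6 → (5, 'eca')
  7 → (0, 'ecaaaeca')

[7, 2, 3, 4, 6, 1, 5, 0]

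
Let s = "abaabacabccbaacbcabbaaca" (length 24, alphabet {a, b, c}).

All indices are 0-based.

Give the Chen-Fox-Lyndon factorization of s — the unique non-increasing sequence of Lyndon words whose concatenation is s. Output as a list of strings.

["ab", "aabacabccbaacbcabbaac", "a"]

emit factor 1: 'ab' (i=0, period=2)
emit factor 2: 'aabacabccbaacbcabbaac' (i=2, period=21)
emit factor 3: 'a' (i=23, period=1)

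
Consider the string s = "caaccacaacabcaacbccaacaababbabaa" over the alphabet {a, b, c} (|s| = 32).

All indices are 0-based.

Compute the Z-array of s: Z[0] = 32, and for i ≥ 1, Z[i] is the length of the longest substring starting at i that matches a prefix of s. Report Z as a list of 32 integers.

[32, 0, 0, 1, 2, 0, 4, 0, 0, 2, 0, 0, 4, 0, 0, 1, 0, 1, 4, 0, 0, 3, 0, 0, 0, 0, 0, 0, 0, 0, 0, 0]

Z[0]=32
i=1: i≥r, start 0; Z[1]=0
i=2: i≥r, start 0; Z[2]=0
i=3: i≥r, start 0; Z[3]=1 extend→box=[3,4)
i=4: i≥r, start 0; Z[4]=2 extend→box=[4,6)
i=5: min(r-i=1, Z[1]=0)=0; Z[5]=0
i=6: i≥r, start 0; Z[6]=4 extend→box=[6,10)
i=7: min(r-i=3, Z[1]=0)=0; Z[7]=0
i=8: min(r-i=2, Z[2]=0)=0; Z[8]=0
i=9: min(r-i=1, Z[3]=1)=1; Z[9]=2 extend→box=[9,11)
i=10: min(r-i=1, Z[1]=0)=0; Z[10]=0
i=11: i≥r, start 0; Z[11]=0
i=12: i≥r, start 0; Z[12]=4 extend→box=[12,16)
i=13: min(r-i=3, Z[1]=0)=0; Z[13]=0
i=14: min(r-i=2, Z[2]=0)=0; Z[14]=0
i=15: min(r-i=1, Z[3]=1)=1; Z[15]=1
i=16: i≥r, start 0; Z[16]=0
i=17: i≥r, start 0; Z[17]=1 extend→box=[17,18)
i=18: i≥r, start 0; Z[18]=4 extend→box=[18,22)
i=19: min(r-i=3, Z[1]=0)=0; Z[19]=0
i=20: min(r-i=2, Z[2]=0)=0; Z[20]=0
i=21: min(r-i=1, Z[3]=1)=1; Z[21]=3 extend→box=[21,24)
i=22: min(r-i=2, Z[1]=0)=0; Z[22]=0
i=23: min(r-i=1, Z[2]=0)=0; Z[23]=0
i=24: i≥r, start 0; Z[24]=0
i=25: i≥r, start 0; Z[25]=0
i=26: i≥r, start 0; Z[26]=0
i=27: i≥r, start 0; Z[27]=0
i=28: i≥r, start 0; Z[28]=0
i=29: i≥r, start 0; Z[29]=0
i=30: i≥r, start 0; Z[30]=0
i=31: i≥r, start 0; Z[31]=0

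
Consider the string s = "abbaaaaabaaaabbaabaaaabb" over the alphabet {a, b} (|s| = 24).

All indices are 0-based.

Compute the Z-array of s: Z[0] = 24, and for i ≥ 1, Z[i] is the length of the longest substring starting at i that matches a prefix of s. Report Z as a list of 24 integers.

[24, 0, 0, 1, 1, 1, 1, 2, 0, 1, 1, 1, 5, 0, 0, 1, 2, 0, 1, 1, 1, 3, 0, 0]

Z[0]=24
i=1: outside box; Z[1]=0
i=2: outside box; Z[2]=0
i=3: outside box; Z[3]=1 grow→box=[3,4)
i=4: outside box; Z[4]=1 grow→box=[4,5)
i=5: outside box; Z[5]=1 grow→box=[5,6)
i=6: outside box; Z[6]=1 grow→box=[6,7)
i=7: outside box; Z[7]=2 grow→box=[7,9)
i=8: min(r-i=1, Z[1]=0)=0; Z[8]=0
i=9: outside box; Z[9]=1 grow→box=[9,10)
i=10: outside box; Z[10]=1 grow→box=[10,11)
i=11: outside box; Z[11]=1 grow→box=[11,12)
i=12: outside box; Z[12]=5 grow→box=[12,17)
i=13: min(r-i=4, Z[1]=0)=0; Z[13]=0
i=14: min(r-i=3, Z[2]=0)=0; Z[14]=0
i=15: min(r-i=2, Z[3]=1)=1; Z[15]=1
i=16: min(r-i=1, Z[4]=1)=1; Z[16]=2 grow→box=[16,18)
i=17: min(r-i=1, Z[1]=0)=0; Z[17]=0
i=18: outside box; Z[18]=1 grow→box=[18,19)
i=19: outside box; Z[19]=1 grow→box=[19,20)
i=20: outside box; Z[20]=1 grow→box=[20,21)
i=21: outside box; Z[21]=3 grow→box=[21,24)
i=22: min(r-i=2, Z[1]=0)=0; Z[22]=0
i=23: min(r-i=1, Z[2]=0)=0; Z[23]=0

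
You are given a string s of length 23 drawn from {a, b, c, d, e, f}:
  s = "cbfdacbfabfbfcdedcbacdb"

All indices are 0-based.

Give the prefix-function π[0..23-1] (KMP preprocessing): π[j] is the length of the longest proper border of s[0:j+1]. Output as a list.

[0, 0, 0, 0, 0, 1, 2, 3, 0, 0, 0, 0, 0, 1, 0, 0, 0, 1, 2, 0, 1, 0, 0]

π[0] = 0
j=1 s[j]='b': π[1]=0 (border '')
j=2 s[j]='f': π[2]=0 (border '')
j=3 s[j]='d': π[3]=0 (border '')
j=4 s[j]='a': π[4]=0 (border '')
j=5 s[j]='c': π[5]=1 (border 'c')
j=6 s[j]='b': π[6]=2 (border 'cb')
j=7 s[j]='f': π[7]=3 (border 'cbf')
j=8 s[j]='a': k: 3→0; π[8]=0 (border '')
j=9 s[j]='b': π[9]=0 (border '')
j=10 s[j]='f': π[10]=0 (border '')
j=11 s[j]='b': π[11]=0 (border '')
j=12 s[j]='f': π[12]=0 (border '')
j=13 s[j]='c': π[13]=1 (border 'c')
j=14 s[j]='d': k: 1→0; π[14]=0 (border '')
j=15 s[j]='e': π[15]=0 (border '')
j=16 s[j]='d': π[16]=0 (border '')
j=17 s[j]='c': π[17]=1 (border 'c')
j=18 s[j]='b': π[18]=2 (border 'cb')
j=19 s[j]='a': k: 2→0; π[19]=0 (border '')
j=20 s[j]='c': π[20]=1 (border 'c')
j=21 s[j]='d': k: 1→0; π[21]=0 (border '')
j=22 s[j]='b': π[22]=0 (border '')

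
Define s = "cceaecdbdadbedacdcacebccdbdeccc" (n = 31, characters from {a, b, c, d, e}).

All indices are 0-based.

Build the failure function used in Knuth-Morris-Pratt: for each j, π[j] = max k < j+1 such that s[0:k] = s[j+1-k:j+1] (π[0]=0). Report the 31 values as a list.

π[0] = 0
j=1 s[j]='c': π[1]=1 (border 'c')
j=2 s[j]='e': k: 1→0; π[2]=0 (border '')
j=3 s[j]='a': π[3]=0 (border '')
j=4 s[j]='e': π[4]=0 (border '')
j=5 s[j]='c': π[5]=1 (border 'c')
j=6 s[j]='d': k: 1→0; π[6]=0 (border '')
j=7 s[j]='b': π[7]=0 (border '')
j=8 s[j]='d': π[8]=0 (border '')
j=9 s[j]='a': π[9]=0 (border '')
j=10 s[j]='d': π[10]=0 (border '')
j=11 s[j]='b': π[11]=0 (border '')
j=12 s[j]='e': π[12]=0 (border '')
j=13 s[j]='d': π[13]=0 (border '')
j=14 s[j]='a': π[14]=0 (border '')
j=15 s[j]='c': π[15]=1 (border 'c')
j=16 s[j]='d': k: 1→0; π[16]=0 (border '')
j=17 s[j]='c': π[17]=1 (border 'c')
j=18 s[j]='a': k: 1→0; π[18]=0 (border '')
j=19 s[j]='c': π[19]=1 (border 'c')
j=20 s[j]='e': k: 1→0; π[20]=0 (border '')
j=21 s[j]='b': π[21]=0 (border '')
j=22 s[j]='c': π[22]=1 (border 'c')
j=23 s[j]='c': π[23]=2 (border 'cc')
j=24 s[j]='d': k: 2→1→0; π[24]=0 (border '')
j=25 s[j]='b': π[25]=0 (border '')
j=26 s[j]='d': π[26]=0 (border '')
j=27 s[j]='e': π[27]=0 (border '')
j=28 s[j]='c': π[28]=1 (border 'c')
j=29 s[j]='c': π[29]=2 (border 'cc')
j=30 s[j]='c': k: 2→1; π[30]=2 (border 'cc')

[0, 1, 0, 0, 0, 1, 0, 0, 0, 0, 0, 0, 0, 0, 0, 1, 0, 1, 0, 1, 0, 0, 1, 2, 0, 0, 0, 0, 1, 2, 2]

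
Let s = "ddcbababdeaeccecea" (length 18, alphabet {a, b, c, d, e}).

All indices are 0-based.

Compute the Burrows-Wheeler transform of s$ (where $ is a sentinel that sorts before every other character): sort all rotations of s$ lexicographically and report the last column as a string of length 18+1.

rank  rotation             last
    0  $ddcbababdeaeccecea  a
    1  a$ddcbababdeaeccece  e
    2  ababdeaeccecea$ddcb  b
    3  abdeaeccecea$ddcbab  b
    4  aeccecea$ddcbababde  e
    5  bababdeaeccecea$ddc  c
    6  babdeaeccecea$ddcba  a
    7  bdeaeccecea$ddcbaba  a
    8  cbababdeaeccecea$dd  d
    9  ccecea$ddcbababdeae  e
   10  cea$ddcbababdeaecce  e
   11  cecea$ddcbababdeaec  c
   12  dcbababdeaeccecea$d  d
   13  ddcbababdeaeccecea$  $
   14  deaeccecea$ddcbabab  b
   15  ea$ddcbababdeaeccec  c
   16  eaeccecea$ddcbababd  d
   17  eccecea$ddcbababdea  a
   18  ecea$ddcbababdeaecc  c

aebbecaadeecd$bcdac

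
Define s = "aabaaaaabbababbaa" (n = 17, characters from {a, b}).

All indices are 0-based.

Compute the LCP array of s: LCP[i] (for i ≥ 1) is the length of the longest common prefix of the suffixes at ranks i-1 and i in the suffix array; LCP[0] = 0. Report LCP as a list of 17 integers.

[0, 1, 2, 4, 3, 2, 3, 1, 3, 2, 4, 0, 3, 2, 3, 1, 3]

sorted suffixes:
  #0 SA[0]=16  'a'
  #1 SA[1]=15  'aa'
  #2 SA[2]=3  'aaaaabbababbaa'
  #3 SA[3]=4  'aaaabbababbaa'
  #4 SA[4]=5  'aaabbababbaa'
  #5 SA[5]=0  'aabaaaaabbababbaa'
  #6 SA[6]=6  'aabbababbaa'
  #7 SA[7]=1  'abaaaaabbababbaa'
  #8 SA[8]=10  'ababbaa'
  #9 SA[9]=12  'abbaa'
  #10 SA[10]=7  'abbababbaa'
  #11 SA[11]=14  'baa'
  #12 SA[12]=2  'baaaaabbababbaa'
  #13 SA[13]=9  'bababbaa'
  #14 SA[14]=11  'babbaa'
  #15 SA[15]=13  'bbaa'
  #16 SA[16]=8  'bbababbaa'

SA = [16, 15, 3, 4, 5, 0, 6, 1, 10, 12, 7, 14, 2, 9, 11, 13, 8]
i: (SA[i-1],SA[i]) lcp shared
  1: (16,15) 1 'a'
  2: (15,3) 2 'aa'
  3: (3,4) 4 'aaaa'
  4: (4,5) 3 'aaa'
  5: (5,0) 2 'aa'
  6: (0,6) 3 'aab'
  7: (6,1) 1 'a'
  8: (1,10) 3 'aba'
  9: (10,12) 2 'ab'
  10: (12,7) 4 'abba'
  11: (7,14) 0 ''
  12: (14,2) 3 'baa'
  13: (2,9) 2 'ba'
  14: (9,11) 3 'bab'
  15: (11,13) 1 'b'
  16: (13,8) 3 'bba'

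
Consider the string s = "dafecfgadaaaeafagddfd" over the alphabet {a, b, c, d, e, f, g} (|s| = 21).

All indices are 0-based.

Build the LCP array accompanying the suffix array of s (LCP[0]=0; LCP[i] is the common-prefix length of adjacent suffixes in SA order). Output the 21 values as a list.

[0, 2, 1, 1, 1, 2, 1, 0, 0, 1, 2, 1, 1, 0, 1, 0, 1, 1, 1, 0, 1]

sorted suffixes:
  #0 SA[0]=9  'aaaeafagddfd'
  #1 SA[1]=10  'aaeafagddfd'
  #2 SA[2]=7  'adaaaeafagddfd'
  #3 SA[3]=11  'aeafagddfd'
  #4 SA[4]=13  'afagddfd'
  #5 SA[5]=1  'afecfgadaaaeafagddfd'
  #6 SA[6]=15  'agddfd'
  #7 SA[7]=4  'cfgadaaaeafagddfd'
  #8 SA[8]=20  'd'
  #9 SA[9]=8  'daaaeafagddfd'
  #10 SA[10]=0  'dafecfgadaaaeafagddfd'
  #11 SA[11]=17  'ddfd'
  #12 SA[12]=18  'dfd'
  #13 SA[13]=12  'eafagddfd'
  #14 SA[14]=3  'ecfgadaaaeafagddfd'
  #15 SA[15]=14  'fagddfd'
  #16 SA[16]=19  'fd'
  #17 SA[17]=2  'fecfgadaaaeafagddfd'
  #18 SA[18]=5  'fgadaaaeafagddfd'
  #19 SA[19]=6  'gadaaaeafagddfd'
  #20 SA[20]=16  'gddfd'

SA = [9, 10, 7, 11, 13, 1, 15, 4, 20, 8, 0, 17, 18, 12, 3, 14, 19, 2, 5, 6, 16]
[i] adj suffixes → lcp
  [1] 9/10 → 2 ('aa')
  [2] 10/7 → 1 ('a')
  [3] 7/11 → 1 ('a')
  [4] 11/13 → 1 ('a')
  [5] 13/1 → 2 ('af')
  [6] 1/15 → 1 ('a')
  [7] 15/4 → 0 ('')
  [8] 4/20 → 0 ('')
  [9] 20/8 → 1 ('d')
  [10] 8/0 → 2 ('da')
  [11] 0/17 → 1 ('d')
  [12] 17/18 → 1 ('d')
  [13] 18/12 → 0 ('')
  [14] 12/3 → 1 ('e')
  [15] 3/14 → 0 ('')
  [16] 14/19 → 1 ('f')
  [17] 19/2 → 1 ('f')
  [18] 2/5 → 1 ('f')
  [19] 5/6 → 0 ('')
  [20] 6/16 → 1 ('g')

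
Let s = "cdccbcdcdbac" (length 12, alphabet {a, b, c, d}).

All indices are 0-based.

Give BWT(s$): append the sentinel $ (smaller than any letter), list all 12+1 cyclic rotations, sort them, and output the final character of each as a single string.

rank  rotation       last
    0  $cdccbcdcdbac  c
    1  ac$cdccbcdcdb  b
    2  bac$cdccbcdcd  d
    3  bcdcdbac$cdcc  c
    4  c$cdccbcdcdba  a
    5  cbcdcdbac$cdc  c
    6  ccbcdcdbac$cd  d
    7  cdbac$cdccbcd  d
    8  cdccbcdcdbac$  $
    9  cdcdbac$cdccb  b
   10  dbac$cdccbcdc  c
   11  dccbcdcdbac$c  c
   12  dcdbac$cdccbc  c

cbdcacdd$bccc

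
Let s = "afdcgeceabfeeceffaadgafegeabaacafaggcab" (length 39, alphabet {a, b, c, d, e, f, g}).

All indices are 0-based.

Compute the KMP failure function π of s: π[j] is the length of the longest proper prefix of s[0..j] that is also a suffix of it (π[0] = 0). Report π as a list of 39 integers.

π[0] = 0
j=1 s[j]='f': π[1]=0 (border '')
j=2 s[j]='d': π[2]=0 (border '')
j=3 s[j]='c': π[3]=0 (border '')
j=4 s[j]='g': π[4]=0 (border '')
j=5 s[j]='e': π[5]=0 (border '')
j=6 s[j]='c': π[6]=0 (border '')
j=7 s[j]='e': π[7]=0 (border '')
j=8 s[j]='a': π[8]=1 (border 'a')
j=9 s[j]='b': k: 1→0; π[9]=0 (border '')
j=10 s[j]='f': π[10]=0 (border '')
j=11 s[j]='e': π[11]=0 (border '')
j=12 s[j]='e': π[12]=0 (border '')
j=13 s[j]='c': π[13]=0 (border '')
j=14 s[j]='e': π[14]=0 (border '')
j=15 s[j]='f': π[15]=0 (border '')
j=16 s[j]='f': π[16]=0 (border '')
j=17 s[j]='a': π[17]=1 (border 'a')
j=18 s[j]='a': k: 1→0; π[18]=1 (border 'a')
j=19 s[j]='d': k: 1→0; π[19]=0 (border '')
j=20 s[j]='g': π[20]=0 (border '')
j=21 s[j]='a': π[21]=1 (border 'a')
j=22 s[j]='f': π[22]=2 (border 'af')
j=23 s[j]='e': k: 2→0; π[23]=0 (border '')
j=24 s[j]='g': π[24]=0 (border '')
j=25 s[j]='e': π[25]=0 (border '')
j=26 s[j]='a': π[26]=1 (border 'a')
j=27 s[j]='b': k: 1→0; π[27]=0 (border '')
j=28 s[j]='a': π[28]=1 (border 'a')
j=29 s[j]='a': k: 1→0; π[29]=1 (border 'a')
j=30 s[j]='c': k: 1→0; π[30]=0 (border '')
j=31 s[j]='a': π[31]=1 (border 'a')
j=32 s[j]='f': π[32]=2 (border 'af')
j=33 s[j]='a': k: 2→0; π[33]=1 (border 'a')
j=34 s[j]='g': k: 1→0; π[34]=0 (border '')
j=35 s[j]='g': π[35]=0 (border '')
j=36 s[j]='c': π[36]=0 (border '')
j=37 s[j]='a': π[37]=1 (border 'a')
j=38 s[j]='b': k: 1→0; π[38]=0 (border '')

[0, 0, 0, 0, 0, 0, 0, 0, 1, 0, 0, 0, 0, 0, 0, 0, 0, 1, 1, 0, 0, 1, 2, 0, 0, 0, 1, 0, 1, 1, 0, 1, 2, 1, 0, 0, 0, 1, 0]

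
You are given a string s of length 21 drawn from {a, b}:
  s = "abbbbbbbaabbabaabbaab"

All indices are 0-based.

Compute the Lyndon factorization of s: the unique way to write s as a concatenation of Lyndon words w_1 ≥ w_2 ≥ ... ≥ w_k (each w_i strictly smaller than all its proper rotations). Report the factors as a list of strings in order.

["abbbbbbb", "aabbab", "aabb", "aab"]

emit factor 1: 'abbbbbbb' (i=0, period=8)
emit factor 2: 'aabbab' (i=8, period=6)
emit factor 3: 'aabb' (i=14, period=4)
emit factor 4: 'aab' (i=18, period=3)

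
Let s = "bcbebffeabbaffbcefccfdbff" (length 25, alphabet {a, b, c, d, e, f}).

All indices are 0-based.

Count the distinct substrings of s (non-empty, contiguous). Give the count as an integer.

301

rank | idx | suffix
   0 |   8 | abbaffbcefccfdbff
   1 |  11 | affbcefccfdbff
   2 |  10 | baffbcefccfdbff
   3 |   9 | bbaffbcefccfdbff
   4 |   0 | bcbebffeabbaffbcefccfdbff
   5 |  14 | bcefccfdbff
   6 |   2 | bebffeabbaffbcefccfdbff
   7 |  22 | bff
   8 |   4 | bffeabbaffbcefccfdbff
   9 |   1 | cbebffeabbaffbcefccfdbff
  10 |  18 | ccfdbff
  11 |  15 | cefccfdbff
  12 |  19 | cfdbff
  13 |  21 | dbff
  14 |   7 | eabbaffbcefccfdbff
  15 |   3 | ebffeabbaffbcefccfdbff
  16 |  16 | efccfdbff
  17 |  24 | f
  18 |  13 | fbcefccfdbff
  19 |  17 | fccfdbff
  20 |  20 | fdbff
  21 |   6 | feabbaffbcefccfdbff
  22 |  23 | ff
  23 |  12 | ffbcefccfdbff
  24 |   5 | ffeabbaffbcefccfdbff

SA = [8, 11, 10, 9, 0, 14, 2, 22, 4, 1, 18, 15, 19, 21, 7, 3, 16, 24, 13, 17, 20, 6, 23, 12, 5]
[i] adj suffixes → lcp
  [1] 8/11 → 1 ('a')
  [2] 11/10 → 0 ('')
  [3] 10/9 → 1 ('b')
  [4] 9/0 → 1 ('b')
  [5] 0/14 → 2 ('bc')
  [6] 14/2 → 1 ('b')
  [7] 2/22 → 1 ('b')
  [8] 22/4 → 3 ('bff')
  [9] 4/1 → 0 ('')
  [10] 1/18 → 1 ('c')
  [11] 18/15 → 1 ('c')
  [12] 15/19 → 1 ('c')
  [13] 19/21 → 0 ('')
  [14] 21/7 → 0 ('')
  [15] 7/3 → 1 ('e')
  [16] 3/16 → 1 ('e')
  [17] 16/24 → 0 ('')
  [18] 24/13 → 1 ('f')
  [19] 13/17 → 1 ('f')
  [20] 17/20 → 1 ('f')
  [21] 20/6 → 1 ('f')
  [22] 6/23 → 1 ('f')
  [23] 23/12 → 2 ('ff')
  [24] 12/5 → 2 ('ff')

n(n+1)/2 = 25·26/2 = 325
Σ LCP = 0 + 1 + 0 + 1 + 1 + 2 + 1 + 1 + 3 + 0 + 1 + 1 + 1 + 0 + 0 + 1 + 1 + 0 + 1 + 1 + 1 + 1 + 1 + 2 + 2 = 24
distinct = 325 − 24 = 301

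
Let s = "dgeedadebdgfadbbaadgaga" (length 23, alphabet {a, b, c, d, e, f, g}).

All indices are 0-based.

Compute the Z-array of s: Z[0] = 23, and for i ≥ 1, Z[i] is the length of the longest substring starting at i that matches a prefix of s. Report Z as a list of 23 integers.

[23, 0, 0, 0, 1, 0, 1, 0, 0, 2, 0, 0, 0, 1, 0, 0, 0, 0, 2, 0, 0, 0, 0]

Z[0]=23
i=1: i≥r, start 0; Z[1]=0
i=2: i≥r, start 0; Z[2]=0
i=3: i≥r, start 0; Z[3]=0
i=4: i≥r, start 0; Z[4]=1 scan→box=[4,5)
i=5: i≥r, start 0; Z[5]=0
i=6: i≥r, start 0; Z[6]=1 scan→box=[6,7)
i=7: i≥r, start 0; Z[7]=0
i=8: i≥r, start 0; Z[8]=0
i=9: i≥r, start 0; Z[9]=2 scan→box=[9,11)
i=10: min(r-i=1, Z[1]=0)=0; Z[10]=0
i=11: i≥r, start 0; Z[11]=0
i=12: i≥r, start 0; Z[12]=0
i=13: i≥r, start 0; Z[13]=1 scan→box=[13,14)
i=14: i≥r, start 0; Z[14]=0
i=15: i≥r, start 0; Z[15]=0
i=16: i≥r, start 0; Z[16]=0
i=17: i≥r, start 0; Z[17]=0
i=18: i≥r, start 0; Z[18]=2 scan→box=[18,20)
i=19: min(r-i=1, Z[1]=0)=0; Z[19]=0
i=20: i≥r, start 0; Z[20]=0
i=21: i≥r, start 0; Z[21]=0
i=22: i≥r, start 0; Z[22]=0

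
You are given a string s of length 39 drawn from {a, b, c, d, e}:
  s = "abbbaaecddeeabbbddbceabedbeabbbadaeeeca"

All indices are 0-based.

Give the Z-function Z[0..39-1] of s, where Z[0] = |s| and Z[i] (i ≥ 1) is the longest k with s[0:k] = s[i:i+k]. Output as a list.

[39, 0, 0, 0, 1, 1, 0, 0, 0, 0, 0, 0, 4, 0, 0, 0, 0, 0, 0, 0, 0, 2, 0, 0, 0, 0, 0, 5, 0, 0, 0, 1, 0, 1, 0, 0, 0, 0, 1]

Z[0]=39
i=1: fresh scan; Z[1]=0
i=2: fresh scan; Z[2]=0
i=3: fresh scan; Z[3]=0
i=4: fresh scan; Z[4]=1 extend→box=[4,5)
i=5: fresh scan; Z[5]=1 extend→box=[5,6)
i=6: fresh scan; Z[6]=0
i=7: fresh scan; Z[7]=0
i=8: fresh scan; Z[8]=0
i=9: fresh scan; Z[9]=0
i=10: fresh scan; Z[10]=0
i=11: fresh scan; Z[11]=0
i=12: fresh scan; Z[12]=4 extend→box=[12,16)
i=13: min(r-i=3, Z[1]=0)=0; Z[13]=0
i=14: min(r-i=2, Z[2]=0)=0; Z[14]=0
i=15: min(r-i=1, Z[3]=0)=0; Z[15]=0
i=16: fresh scan; Z[16]=0
i=17: fresh scan; Z[17]=0
i=18: fresh scan; Z[18]=0
i=19: fresh scan; Z[19]=0
i=20: fresh scan; Z[20]=0
i=21: fresh scan; Z[21]=2 extend→box=[21,23)
i=22: min(r-i=1, Z[1]=0)=0; Z[22]=0
i=23: fresh scan; Z[23]=0
i=24: fresh scan; Z[24]=0
i=25: fresh scan; Z[25]=0
i=26: fresh scan; Z[26]=0
i=27: fresh scan; Z[27]=5 extend→box=[27,32)
i=28: min(r-i=4, Z[1]=0)=0; Z[28]=0
i=29: min(r-i=3, Z[2]=0)=0; Z[29]=0
i=30: min(r-i=2, Z[3]=0)=0; Z[30]=0
i=31: min(r-i=1, Z[4]=1)=1; Z[31]=1
i=32: fresh scan; Z[32]=0
i=33: fresh scan; Z[33]=1 extend→box=[33,34)
i=34: fresh scan; Z[34]=0
i=35: fresh scan; Z[35]=0
i=36: fresh scan; Z[36]=0
i=37: fresh scan; Z[37]=0
i=38: fresh scan; Z[38]=1 extend→box=[38,39)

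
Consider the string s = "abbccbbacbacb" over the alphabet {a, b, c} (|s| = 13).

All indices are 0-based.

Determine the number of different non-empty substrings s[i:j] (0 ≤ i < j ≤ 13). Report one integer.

73

sorted suffixes:
  #0 SA[0]=0  'abbccbbacbacb'
  #1 SA[1]=10  'acb'
  #2 SA[2]=7  'acbacb'
  #3 SA[3]=12  'b'
  #4 SA[4]=9  'bacb'
  #5 SA[5]=6  'bacbacb'
  #6 SA[6]=5  'bbacbacb'
  #7 SA[7]=1  'bbccbbacbacb'
  #8 SA[8]=2  'bccbbacbacb'
  #9 SA[9]=11  'cb'
  #10 SA[10]=8  'cbacb'
  #11 SA[11]=4  'cbbacbacb'
  #12 SA[12]=3  'ccbbacbacb'

SA = [0, 10, 7, 12, 9, 6, 5, 1, 2, 11, 8, 4, 3]
rank  pair      lcp
   1  s[0:],s[10:]  1  'a'
   2  s[10:],s[7:]  3  'acb'
   3  s[7:],s[12:]  0  ''
   4  s[12:],s[9:]  1  'b'
   5  s[9:],s[6:]  4  'bacb'
   6  s[6:],s[5:]  1  'b'
   7  s[5:],s[1:]  2  'bb'
   8  s[1:],s[2:]  1  'b'
   9  s[2:],s[11:]  0  ''
  10  s[11:],s[8:]  2  'cb'
  11  s[8:],s[4:]  2  'cb'
  12  s[4:],s[3:]  1  'c'

n(n+1)/2 = 13·14/2 = 91
Σ LCP = 0 + 1 + 3 + 0 + 1 + 4 + 1 + 2 + 1 + 0 + 2 + 2 + 1 = 18
distinct = 91 − 18 = 73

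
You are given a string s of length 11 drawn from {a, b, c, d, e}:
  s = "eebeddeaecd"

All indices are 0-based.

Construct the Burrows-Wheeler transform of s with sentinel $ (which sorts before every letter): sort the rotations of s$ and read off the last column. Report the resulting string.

deeeceddeab$

rank  rotation      last
    0  $eebeddeaecd  d
    1  aecd$eebedde  e
    2  beddeaecd$ee  e
    3  cd$eebeddeae  e
    4  d$eebeddeaec  c
    5  ddeaecd$eebe  e
    6  deaecd$eebed  d
    7  eaecd$eebedd  d
    8  ebeddeaecd$e  e
    9  ecd$eebeddea  a
   10  eddeaecd$eeb  b
   11  eebeddeaecd$  $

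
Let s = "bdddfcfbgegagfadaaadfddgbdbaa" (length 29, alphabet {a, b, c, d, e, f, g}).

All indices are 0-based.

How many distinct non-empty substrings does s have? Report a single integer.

sorted suffixes:
  #0 SA[0]=28  'a'
  #1 SA[1]=27  'aa'
  #2 SA[2]=16  'aaadfddgbdbaa'
  #3 SA[3]=17  'aadfddgbdbaa'
  #4 SA[4]=14  'adaaadfddgbdbaa'
  #5 SA[5]=18  'adfddgbdbaa'
  #6 SA[6]=11  'agfadaaadfddgbdbaa'
  #7 SA[7]=26  'baa'
  #8 SA[8]=24  'bdbaa'
  #9 SA[9]=0  'bdddfcfbgegagfadaaadfddgbdbaa'
  #10 SA[10]=7  'bgegagfadaaadfddgbdbaa'
  #11 SA[11]=5  'cfbgegagfadaaadfddgbdbaa'
  #12 SA[12]=15  'daaadfddgbdbaa'
  #13 SA[13]=25  'dbaa'
  #14 SA[14]=1  'dddfcfbgegagfadaaadfddgbdbaa'
  #15 SA[15]=2  'ddfcfbgegagfadaaadfddgbdbaa'
  #16 SA[16]=21  'ddgbdbaa'
  #17 SA[17]=3  'dfcfbgegagfadaaadfddgbdbaa'
  #18 SA[18]=19  'dfddgbdbaa'
  #19 SA[19]=22  'dgbdbaa'
  #20 SA[20]=9  'egagfadaaadfddgbdbaa'
  #21 SA[21]=13  'fadaaadfddgbdbaa'
  #22 SA[22]=6  'fbgegagfadaaadfddgbdbaa'
  #23 SA[23]=4  'fcfbgegagfadaaadfddgbdbaa'
  #24 SA[24]=20  'fddgbdbaa'
  #25 SA[25]=10  'gagfadaaadfddgbdbaa'
  #26 SA[26]=23  'gbdbaa'
  #27 SA[27]=8  'gegagfadaaadfddgbdbaa'
  #28 SA[28]=12  'gfadaaadfddgbdbaa'

SA = [28, 27, 16, 17, 14, 18, 11, 26, 24, 0, 7, 5, 15, 25, 1, 2, 21, 3, 19, 22, 9, 13, 6, 4, 20, 10, 23, 8, 12]
i: (SA[i-1],SA[i]) lcp shared
  1: (28,27) 1 'a'
  2: (27,16) 2 'aa'
  3: (16,17) 2 'aa'
  4: (17,14) 1 'a'
  5: (14,18) 2 'ad'
  6: (18,11) 1 'a'
  7: (11,26) 0 ''
  8: (26,24) 1 'b'
  9: (24,0) 2 'bd'
  10: (0,7) 1 'b'
  11: (7,5) 0 ''
  12: (5,15) 0 ''
  13: (15,25) 1 'd'
  14: (25,1) 1 'd'
  15: (1,2) 2 'dd'
  16: (2,21) 2 'dd'
  17: (21,3) 1 'd'
  18: (3,19) 2 'df'
  19: (19,22) 1 'd'
  20: (22,9) 0 ''
  21: (9,13) 0 ''
  22: (13,6) 1 'f'
  23: (6,4) 1 'f'
  24: (4,20) 1 'f'
  25: (20,10) 0 ''
  26: (10,23) 1 'g'
  27: (23,8) 1 'g'
  28: (8,12) 1 'g'

n(n+1)/2 = 29·30/2 = 435
Σ LCP = 0 + 1 + 2 + 2 + 1 + 2 + 1 + 0 + 1 + 2 + 1 + 0 + 0 + 1 + 1 + 2 + 2 + 1 + 2 + 1 + 0 + 0 + 1 + 1 + 1 + 0 + 1 + 1 + 1 = 29
distinct = 435 − 29 = 406

406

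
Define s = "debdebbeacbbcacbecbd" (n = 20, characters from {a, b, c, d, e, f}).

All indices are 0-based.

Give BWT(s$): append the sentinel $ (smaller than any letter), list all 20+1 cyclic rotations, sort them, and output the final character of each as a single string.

deccebcebcbaeabb$bddb

rank  rotation               last
    0  $debdebbeacbbcacbecbd  d
    1  acbbcacbecbd$debdebbe  e
    2  acbecbd$debdebbeacbbc  c
    3  bbcacbecbd$debdebbeac  c
    4  bbeacbbcacbecbd$debde  e
    5  bcacbecbd$debdebbeacb  b
    6  bd$debdebbeacbbcacbec  c
    7  bdebbeacbbcacbecbd$de  e
    8  beacbbcacbecbd$debdeb  b
    9  becbd$debdebbeacbbcac  c
   10  cacbecbd$debdebbeacbb  b
   11  cbbcacbecbd$debdebbea  a
   12  cbd$debdebbeacbbcacbe  e
   13  cbecbd$debdebbeacbbca  a
   14  d$debdebbeacbbcacbecb  b
   15  debbeacbbcacbecbd$deb  b
   16  debdebbeacbbcacbecbd$  $
   17  eacbbcacbecbd$debdebb  b
   18  ebbeacbbcacbecbd$debd  d
   19  ebdebbeacbbcacbecbd$d  d
   20  ecbd$debdebbeacbbcacb  b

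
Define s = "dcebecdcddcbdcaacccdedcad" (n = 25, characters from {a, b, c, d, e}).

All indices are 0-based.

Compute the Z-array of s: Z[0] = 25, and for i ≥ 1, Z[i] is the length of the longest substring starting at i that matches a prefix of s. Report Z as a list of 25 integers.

Z[0]=25
i=1: i≥r, start 0; Z[1]=0
i=2: i≥r, start 0; Z[2]=0
i=3: i≥r, start 0; Z[3]=0
i=4: i≥r, start 0; Z[4]=0
i=5: i≥r, start 0; Z[5]=0
i=6: i≥r, start 0; Z[6]=2 extend→box=[6,8)
i=7: min(r-i=1, Z[1]=0)=0; Z[7]=0
i=8: i≥r, start 0; Z[8]=1 extend→box=[8,9)
i=9: i≥r, start 0; Z[9]=2 extend→box=[9,11)
i=10: min(r-i=1, Z[1]=0)=0; Z[10]=0
i=11: i≥r, start 0; Z[11]=0
i=12: i≥r, start 0; Z[12]=2 extend→box=[12,14)
i=13: min(r-i=1, Z[1]=0)=0; Z[13]=0
i=14: i≥r, start 0; Z[14]=0
i=15: i≥r, start 0; Z[15]=0
i=16: i≥r, start 0; Z[16]=0
i=17: i≥r, start 0; Z[17]=0
i=18: i≥r, start 0; Z[18]=0
i=19: i≥r, start 0; Z[19]=1 extend→box=[19,20)
i=20: i≥r, start 0; Z[20]=0
i=21: i≥r, start 0; Z[21]=2 extend→box=[21,23)
i=22: min(r-i=1, Z[1]=0)=0; Z[22]=0
i=23: i≥r, start 0; Z[23]=0
i=24: i≥r, start 0; Z[24]=1 extend→box=[24,25)

[25, 0, 0, 0, 0, 0, 2, 0, 1, 2, 0, 0, 2, 0, 0, 0, 0, 0, 0, 1, 0, 2, 0, 0, 1]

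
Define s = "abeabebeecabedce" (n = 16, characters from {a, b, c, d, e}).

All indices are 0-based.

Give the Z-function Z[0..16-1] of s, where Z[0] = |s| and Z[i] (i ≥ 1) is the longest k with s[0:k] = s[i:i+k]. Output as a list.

[16, 0, 0, 3, 0, 0, 0, 0, 0, 0, 3, 0, 0, 0, 0, 0]

Z[0]=16
i=1: i≥r, start 0; Z[1]=0
i=2: i≥r, start 0; Z[2]=0
i=3: i≥r, start 0; Z[3]=3 extend→box=[3,6)
i=4: min(r-i=2, Z[1]=0)=0; Z[4]=0
i=5: min(r-i=1, Z[2]=0)=0; Z[5]=0
i=6: i≥r, start 0; Z[6]=0
i=7: i≥r, start 0; Z[7]=0
i=8: i≥r, start 0; Z[8]=0
i=9: i≥r, start 0; Z[9]=0
i=10: i≥r, start 0; Z[10]=3 extend→box=[10,13)
i=11: min(r-i=2, Z[1]=0)=0; Z[11]=0
i=12: min(r-i=1, Z[2]=0)=0; Z[12]=0
i=13: i≥r, start 0; Z[13]=0
i=14: i≥r, start 0; Z[14]=0
i=15: i≥r, start 0; Z[15]=0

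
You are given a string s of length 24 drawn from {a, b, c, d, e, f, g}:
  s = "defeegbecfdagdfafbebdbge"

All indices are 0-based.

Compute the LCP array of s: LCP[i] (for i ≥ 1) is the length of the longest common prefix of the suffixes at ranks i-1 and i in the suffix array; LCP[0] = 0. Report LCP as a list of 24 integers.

[0, 1, 0, 1, 2, 1, 0, 0, 1, 1, 1, 0, 1, 1, 1, 1, 1, 0, 1, 1, 1, 0, 1, 1]

sorted suffixes:
  #0 SA[0]=15  'afbebdbge'
  #1 SA[1]=11  'agdfafbebdbge'
  #2 SA[2]=19  'bdbge'
  #3 SA[3]=17  'bebdbge'
  #4 SA[4]=6  'becfdagdfafbebdbge'
  #5 SA[5]=21  'bge'
  #6 SA[6]=8  'cfdagdfafbebdbge'
  #7 SA[7]=10  'dagdfafbebdbge'
  #8 SA[8]=20  'dbge'
  #9 SA[9]=0  'defeegbecfdagdfafbebdbge'
  #10 SA[10]=13  'dfafbebdbge'
  #11 SA[11]=23  'e'
  #12 SA[12]=18  'ebdbge'
  #13 SA[13]=7  'ecfdagdfafbebdbge'
  #14 SA[14]=3  'eegbecfdagdfafbebdbge'
  #15 SA[15]=1  'efeegbecfdagdfafbebdbge'
  #16 SA[16]=4  'egbecfdagdfafbebdbge'
  #17 SA[17]=14  'fafbebdbge'
  #18 SA[18]=16  'fbebdbge'
  #19 SA[19]=9  'fdagdfafbebdbge'
  #20 SA[20]=2  'feegbecfdagdfafbebdbge'
  #21 SA[21]=5  'gbecfdagdfafbebdbge'
  #22 SA[22]=12  'gdfafbebdbge'
  #23 SA[23]=22  'ge'

SA = [15, 11, 19, 17, 6, 21, 8, 10, 20, 0, 13, 23, 18, 7, 3, 1, 4, 14, 16, 9, 2, 5, 12, 22]
rank  pair      lcp
   1  s[15:],s[11:]  1  'a'
   2  s[11:],s[19:]  0  ''
   3  s[19:],s[17:]  1  'b'
   4  s[17:],s[6:]  2  'be'
   5  s[6:],s[21:]  1  'b'
   6  s[21:],s[8:]  0  ''
   7  s[8:],s[10:]  0  ''
   8  s[10:],s[20:]  1  'd'
   9  s[20:],s[0:]  1  'd'
  10  s[0:],s[13:]  1  'd'
  11  s[13:],s[23:]  0  ''
  12  s[23:],s[18:]  1  'e'
  13  s[18:],s[7:]  1  'e'
  14  s[7:],s[3:]  1  'e'
  15  s[3:],s[1:]  1  'e'
  16  s[1:],s[4:]  1  'e'
  17  s[4:],s[14:]  0  ''
  18  s[14:],s[16:]  1  'f'
  19  s[16:],s[9:]  1  'f'
  20  s[9:],s[2:]  1  'f'
  21  s[2:],s[5:]  0  ''
  22  s[5:],s[12:]  1  'g'
  23  s[12:],s[22:]  1  'g'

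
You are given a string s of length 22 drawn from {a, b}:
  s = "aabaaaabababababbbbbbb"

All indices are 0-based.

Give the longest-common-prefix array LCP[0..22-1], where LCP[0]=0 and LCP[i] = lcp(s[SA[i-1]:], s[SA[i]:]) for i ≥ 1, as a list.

rank→(start, suffix):
  0 → (3, 'aaaabababababbbbbbb')
  1 → (4, 'aaabababababbbbbbb')
  2 → (0, 'aabaaaabababababbbbbbb')
  3 → (5, 'aabababababbbbbbb')
  4 → (1, 'abaaaabababababbbbbbb')
  5 → (6, 'abababababbbbbbb')
  6 → (8, 'ababababbbbbbb')
  7 → (10, 'abababbbbbbb')
  8 → (12, 'ababbbbbbb')
  9 → (14, 'abbbbbbb')
  10 → (21, 'b')
  11 → (2, 'baaaabababababbbbbbb')
  12 → (7, 'bababababbbbbbb')
  13 → (9, 'babababbbbbbb')
  14 → (11, 'bababbbbbbb')
  15 → (13, 'babbbbbbb')
  16 → (20, 'bb')
  17 → (19, 'bbb')
  18 → (18, 'bbbb')
  19 → (17, 'bbbbb')
  20 → (16, 'bbbbbb')
  21 → (15, 'bbbbbbb')

SA = [3, 4, 0, 5, 1, 6, 8, 10, 12, 14, 21, 2, 7, 9, 11, 13, 20, 19, 18, 17, 16, 15]
[i] adj suffixes → lcp
  [1] 3/4 → 3 ('aaa')
  [2] 4/0 → 2 ('aa')
  [3] 0/5 → 4 ('aaba')
  [4] 5/1 → 1 ('a')
  [5] 1/6 → 3 ('aba')
  [6] 6/8 → 8 ('abababab')
  [7] 8/10 → 6 ('ababab')
  [8] 10/12 → 4 ('abab')
  [9] 12/14 → 2 ('ab')
  [10] 14/21 → 0 ('')
  [11] 21/2 → 1 ('b')
  [12] 2/7 → 2 ('ba')
  [13] 7/9 → 7 ('bababab')
  [14] 9/11 → 5 ('babab')
  [15] 11/13 → 3 ('bab')
  [16] 13/20 → 1 ('b')
  [17] 20/19 → 2 ('bb')
  [18] 19/18 → 3 ('bbb')
  [19] 18/17 → 4 ('bbbb')
  [20] 17/16 → 5 ('bbbbb')
  [21] 16/15 → 6 ('bbbbbb')

[0, 3, 2, 4, 1, 3, 8, 6, 4, 2, 0, 1, 2, 7, 5, 3, 1, 2, 3, 4, 5, 6]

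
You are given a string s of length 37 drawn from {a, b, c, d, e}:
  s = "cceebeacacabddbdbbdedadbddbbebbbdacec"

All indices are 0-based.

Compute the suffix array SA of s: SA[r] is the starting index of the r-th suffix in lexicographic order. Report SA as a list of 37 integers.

rank→(start, suffix):
  0 → (10, 'abddbdbbdedadbddbbebbbdacec')
  1 → (8, 'acabddbdbbdedadbddbbebbbdacec')
  2 → (6, 'acacabddbdbbdedadbddbbebbbdacec')
  3 → (33, 'acec')
  4 → (21, 'adbddbbebbbdacec')
  5 → (29, 'bbbdacec')
  6 → (30, 'bbdacec')
  7 → (16, 'bbdedadbddbbebbbdacec')
  8 → (26, 'bbebbbdacec')
  9 → (31, 'bdacec')
  10 → (14, 'bdbbdedadbddbbebbbdacec')
  11 → (23, 'bddbbebbbdacec')
  12 → (11, 'bddbdbbdedadbddbbebbbdacec')
  13 → (17, 'bdedadbddbbebbbdacec')
  14 → (4, 'beacacabddbdbbdedadbddbbebbbdacec')
  15 → (27, 'bebbbdacec')
  16 → (36, 'c')
  17 → (9, 'cabddbdbbdedadbddbbebbbdacec')
  18 → (7, 'cacabddbdbbdedadbddbbebbbdacec')
  19 → (0, 'cceebeacacabddbdbbdedadbddbbebbbdacec')
  20 → (34, 'cec')
  21 → (1, 'ceebeacacabddbdbbdedadbddbbebbbdacec')
  22 → (32, 'dacec')
  23 → (20, 'dadbddbbebbbdacec')
  24 → (15, 'dbbdedadbddbbebbbdacec')
  25 → (25, 'dbbebbbdacec')
  26 → (13, 'dbdbbdedadbddbbebbbdacec')
  27 → (22, 'dbddbbebbbdacec')
  28 → (24, 'ddbbebbbdacec')
  29 → (12, 'ddbdbbdedadbddbbebbbdacec')
  30 → (18, 'dedadbddbbebbbdacec')
  31 → (5, 'eacacabddbdbbdedadbddbbebbbdacec')
  32 → (28, 'ebbbdacec')
  33 → (3, 'ebeacacabddbdbbdedadbddbbebbbdacec')
  34 → (35, 'ec')
  35 → (19, 'edadbddbbebbbdacec')
  36 → (2, 'eebeacacabddbdbbdedadbddbbebbbdacec')

[10, 8, 6, 33, 21, 29, 30, 16, 26, 31, 14, 23, 11, 17, 4, 27, 36, 9, 7, 0, 34, 1, 32, 20, 15, 25, 13, 22, 24, 12, 18, 5, 28, 3, 35, 19, 2]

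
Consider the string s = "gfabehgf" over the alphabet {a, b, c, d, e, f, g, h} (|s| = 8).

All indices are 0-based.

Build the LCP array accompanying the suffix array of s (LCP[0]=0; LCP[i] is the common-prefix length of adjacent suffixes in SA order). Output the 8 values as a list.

sorted suffixes:
  #0 SA[0]=2  'abehgf'
  #1 SA[1]=3  'behgf'
  #2 SA[2]=4  'ehgf'
  #3 SA[3]=7  'f'
  #4 SA[4]=1  'fabehgf'
  #5 SA[5]=6  'gf'
  #6 SA[6]=0  'gfabehgf'
  #7 SA[7]=5  'hgf'

SA = [2, 3, 4, 7, 1, 6, 0, 5]
rank  pair      lcp
   1  s[2:],s[3:]  0  ''
   2  s[3:],s[4:]  0  ''
   3  s[4:],s[7:]  0  ''
   4  s[7:],s[1:]  1  'f'
   5  s[1:],s[6:]  0  ''
   6  s[6:],s[0:]  2  'gf'
   7  s[0:],s[5:]  0  ''

[0, 0, 0, 0, 1, 0, 2, 0]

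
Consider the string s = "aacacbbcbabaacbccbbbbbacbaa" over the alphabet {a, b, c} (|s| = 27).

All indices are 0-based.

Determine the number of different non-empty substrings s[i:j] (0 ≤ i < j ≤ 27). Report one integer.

sorted suffixes:
  #0 SA[0]=26  'a'
  #1 SA[1]=25  'aa'
  #2 SA[2]=0  'aacacbbcbabaacbccbbbbbacbaa'
  #3 SA[3]=11  'aacbccbbbbbacbaa'
  #4 SA[4]=9  'abaacbccbbbbbacbaa'
  #5 SA[5]=1  'acacbbcbabaacbccbbbbbacbaa'
  #6 SA[6]=22  'acbaa'
  #7 SA[7]=3  'acbbcbabaacbccbbbbbacbaa'
  #8 SA[8]=12  'acbccbbbbbacbaa'
  #9 SA[9]=24  'baa'
  #10 SA[10]=10  'baacbccbbbbbacbaa'
  #11 SA[11]=8  'babaacbccbbbbbacbaa'
  #12 SA[12]=21  'bacbaa'
  #13 SA[13]=20  'bbacbaa'
  #14 SA[14]=19  'bbbacbaa'
  #15 SA[15]=18  'bbbbacbaa'
  #16 SA[16]=17  'bbbbbacbaa'
  #17 SA[17]=5  'bbcbabaacbccbbbbbacbaa'
  #18 SA[18]=6  'bcbabaacbccbbbbbacbaa'
  #19 SA[19]=14  'bccbbbbbacbaa'
  #20 SA[20]=2  'cacbbcbabaacbccbbbbbacbaa'
  #21 SA[21]=23  'cbaa'
  #22 SA[22]=7  'cbabaacbccbbbbbacbaa'
  #23 SA[23]=16  'cbbbbbacbaa'
  #24 SA[24]=4  'cbbcbabaacbccbbbbbacbaa'
  #25 SA[25]=13  'cbccbbbbbacbaa'
  #26 SA[26]=15  'ccbbbbbacbaa'

SA = [26, 25, 0, 11, 9, 1, 22, 3, 12, 24, 10, 8, 21, 20, 19, 18, 17, 5, 6, 14, 2, 23, 7, 16, 4, 13, 15]
i: (SA[i-1],SA[i]) lcp shared
  1: (26,25) 1 'a'
  2: (25,0) 2 'aa'
  3: (0,11) 3 'aac'
  4: (11,9) 1 'a'
  5: (9,1) 1 'a'
  6: (1,22) 2 'ac'
  7: (22,3) 3 'acb'
  8: (3,12) 3 'acb'
  9: (12,24) 0 ''
  10: (24,10) 3 'baa'
  11: (10,8) 2 'ba'
  12: (8,21) 2 'ba'
  13: (21,20) 1 'b'
  14: (20,19) 2 'bb'
  15: (19,18) 3 'bbb'
  16: (18,17) 4 'bbbb'
  17: (17,5) 2 'bb'
  18: (5,6) 1 'b'
  19: (6,14) 2 'bc'
  20: (14,2) 0 ''
  21: (2,23) 1 'c'
  22: (23,7) 3 'cba'
  23: (7,16) 2 'cb'
  24: (16,4) 3 'cbb'
  25: (4,13) 2 'cb'
  26: (13,15) 1 'c'

n(n+1)/2 = 27·28/2 = 378
Σ LCP = 0 + 1 + 2 + 3 + 1 + 1 + 2 + 3 + 3 + 0 + 3 + 2 + 2 + 1 + 2 + 3 + 4 + 2 + 1 + 2 + 0 + 1 + 3 + 2 + 3 + 2 + 1 = 50
distinct = 378 − 50 = 328

328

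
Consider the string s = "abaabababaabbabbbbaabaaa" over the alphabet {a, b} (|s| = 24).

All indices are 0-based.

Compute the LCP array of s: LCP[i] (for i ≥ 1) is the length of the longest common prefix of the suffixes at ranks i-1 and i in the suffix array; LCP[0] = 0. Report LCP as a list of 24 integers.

[0, 1, 2, 2, 4, 3, 1, 4, 5, 3, 5, 2, 3, 0, 3, 5, 4, 2, 4, 3, 1, 3, 2, 3]

sorted suffixes:
  #0 SA[0]=23  'a'
  #1 SA[1]=22  'aa'
  #2 SA[2]=21  'aaa'
  #3 SA[3]=18  'aabaaa'
  #4 SA[4]=2  'aabababaabbabbbbaabaaa'
  #5 SA[5]=9  'aabbabbbbaabaaa'
  #6 SA[6]=19  'abaaa'
  #7 SA[7]=0  'abaabababaabbabbbbaabaaa'
  #8 SA[8]=7  'abaabbabbbbaabaaa'
  #9 SA[9]=5  'ababaabbabbbbaabaaa'
  #10 SA[10]=3  'abababaabbabbbbaabaaa'
  #11 SA[11]=10  'abbabbbbaabaaa'
  #12 SA[12]=13  'abbbbaabaaa'
  #13 SA[13]=20  'baaa'
  #14 SA[14]=17  'baabaaa'
  #15 SA[15]=1  'baabababaabbabbbbaabaaa'
  #16 SA[16]=8  'baabbabbbbaabaaa'
  #17 SA[17]=6  'babaabbabbbbaabaaa'
  #18 SA[18]=4  'bababaabbabbbbaabaaa'
  #19 SA[19]=12  'babbbbaabaaa'
  #20 SA[20]=16  'bbaabaaa'
  #21 SA[21]=11  'bbabbbbaabaaa'
  #22 SA[22]=15  'bbbaabaaa'
  #23 SA[23]=14  'bbbbaabaaa'

SA = [23, 22, 21, 18, 2, 9, 19, 0, 7, 5, 3, 10, 13, 20, 17, 1, 8, 6, 4, 12, 16, 11, 15, 14]
[i] adj suffixes → lcp
  [1] 23/22 → 1 ('a')
  [2] 22/21 → 2 ('aa')
  [3] 21/18 → 2 ('aa')
  [4] 18/2 → 4 ('aaba')
  [5] 2/9 → 3 ('aab')
  [6] 9/19 → 1 ('a')
  [7] 19/0 → 4 ('abaa')
  [8] 0/7 → 5 ('abaab')
  [9] 7/5 → 3 ('aba')
  [10] 5/3 → 5 ('ababa')
  [11] 3/10 → 2 ('ab')
  [12] 10/13 → 3 ('abb')
  [13] 13/20 → 0 ('')
  [14] 20/17 → 3 ('baa')
  [15] 17/1 → 5 ('baaba')
  [16] 1/8 → 4 ('baab')
  [17] 8/6 → 2 ('ba')
  [18] 6/4 → 4 ('baba')
  [19] 4/12 → 3 ('bab')
  [20] 12/16 → 1 ('b')
  [21] 16/11 → 3 ('bba')
  [22] 11/15 → 2 ('bb')
  [23] 15/14 → 3 ('bbb')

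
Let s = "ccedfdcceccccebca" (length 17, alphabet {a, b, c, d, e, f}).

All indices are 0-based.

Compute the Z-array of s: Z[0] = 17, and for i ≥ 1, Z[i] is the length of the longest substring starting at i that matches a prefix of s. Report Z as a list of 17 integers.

[17, 1, 0, 0, 0, 0, 3, 1, 0, 2, 2, 3, 1, 0, 0, 1, 0]

Z[0]=17
i=1: fresh scan; Z[1]=1 grow→box=[1,2)
i=2: fresh scan; Z[2]=0
i=3: fresh scan; Z[3]=0
i=4: fresh scan; Z[4]=0
i=5: fresh scan; Z[5]=0
i=6: fresh scan; Z[6]=3 grow→box=[6,9)
i=7: min(r-i=2, Z[1]=1)=1; Z[7]=1
i=8: min(r-i=1, Z[2]=0)=0; Z[8]=0
i=9: fresh scan; Z[9]=2 grow→box=[9,11)
i=10: min(r-i=1, Z[1]=1)=1; Z[10]=2 grow→box=[10,12)
i=11: min(r-i=1, Z[1]=1)=1; Z[11]=3 grow→box=[11,14)
i=12: min(r-i=2, Z[1]=1)=1; Z[12]=1
i=13: min(r-i=1, Z[2]=0)=0; Z[13]=0
i=14: fresh scan; Z[14]=0
i=15: fresh scan; Z[15]=1 grow→box=[15,16)
i=16: fresh scan; Z[16]=0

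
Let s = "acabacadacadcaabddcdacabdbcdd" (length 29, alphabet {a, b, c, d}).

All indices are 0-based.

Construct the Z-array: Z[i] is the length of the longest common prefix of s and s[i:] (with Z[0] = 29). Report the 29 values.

[29, 0, 1, 0, 3, 0, 1, 0, 3, 0, 1, 0, 0, 1, 1, 0, 0, 0, 0, 0, 4, 0, 1, 0, 0, 0, 0, 0, 0]

Z[0]=29
i=1: fresh scan; Z[1]=0
i=2: fresh scan; Z[2]=1 extend→box=[2,3)
i=3: fresh scan; Z[3]=0
i=4: fresh scan; Z[4]=3 extend→box=[4,7)
i=5: min(r-i=2, Z[1]=0)=0; Z[5]=0
i=6: min(r-i=1, Z[2]=1)=1; Z[6]=1
i=7: fresh scan; Z[7]=0
i=8: fresh scan; Z[8]=3 extend→box=[8,11)
i=9: min(r-i=2, Z[1]=0)=0; Z[9]=0
i=10: min(r-i=1, Z[2]=1)=1; Z[10]=1
i=11: fresh scan; Z[11]=0
i=12: fresh scan; Z[12]=0
i=13: fresh scan; Z[13]=1 extend→box=[13,14)
i=14: fresh scan; Z[14]=1 extend→box=[14,15)
i=15: fresh scan; Z[15]=0
i=16: fresh scan; Z[16]=0
i=17: fresh scan; Z[17]=0
i=18: fresh scan; Z[18]=0
i=19: fresh scan; Z[19]=0
i=20: fresh scan; Z[20]=4 extend→box=[20,24)
i=21: min(r-i=3, Z[1]=0)=0; Z[21]=0
i=22: min(r-i=2, Z[2]=1)=1; Z[22]=1
i=23: min(r-i=1, Z[3]=0)=0; Z[23]=0
i=24: fresh scan; Z[24]=0
i=25: fresh scan; Z[25]=0
i=26: fresh scan; Z[26]=0
i=27: fresh scan; Z[27]=0
i=28: fresh scan; Z[28]=0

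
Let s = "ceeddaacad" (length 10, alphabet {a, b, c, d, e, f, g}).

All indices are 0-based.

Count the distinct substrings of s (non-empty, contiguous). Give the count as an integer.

49

sorted suffixes:
  #0 SA[0]=5  'aacad'
  #1 SA[1]=6  'acad'
  #2 SA[2]=8  'ad'
  #3 SA[3]=7  'cad'
  #4 SA[4]=0  'ceeddaacad'
  #5 SA[5]=9  'd'
  #6 SA[6]=4  'daacad'
  #7 SA[7]=3  'ddaacad'
  #8 SA[8]=2  'eddaacad'
  #9 SA[9]=1  'eeddaacad'

SA = [5, 6, 8, 7, 0, 9, 4, 3, 2, 1]
rank  pair      lcp
   1  s[5:],s[6:]  1  'a'
   2  s[6:],s[8:]  1  'a'
   3  s[8:],s[7:]  0  ''
   4  s[7:],s[0:]  1  'c'
   5  s[0:],s[9:]  0  ''
   6  s[9:],s[4:]  1  'd'
   7  s[4:],s[3:]  1  'd'
   8  s[3:],s[2:]  0  ''
   9  s[2:],s[1:]  1  'e'

n(n+1)/2 = 10·11/2 = 55
Σ LCP = 0 + 1 + 1 + 0 + 1 + 0 + 1 + 1 + 0 + 1 = 6
distinct = 55 − 6 = 49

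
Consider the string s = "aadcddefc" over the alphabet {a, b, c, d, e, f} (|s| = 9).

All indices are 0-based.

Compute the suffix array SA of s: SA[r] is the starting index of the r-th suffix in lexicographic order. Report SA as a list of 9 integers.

rank→(start, suffix):
  0 → (0, 'aadcddefc')
  1 → (1, 'adcddefc')
  2 → (8, 'c')
  3 → (3, 'cddefc')
  4 → (2, 'dcddefc')
  5 → (4, 'ddefc')
  6 → (5, 'defc')
  7 → (6, 'efc')
  8 → (7, 'fc')

[0, 1, 8, 3, 2, 4, 5, 6, 7]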